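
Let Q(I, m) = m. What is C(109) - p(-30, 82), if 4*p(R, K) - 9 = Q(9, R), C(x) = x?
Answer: 457/4 ≈ 114.25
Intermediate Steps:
p(R, K) = 9/4 + R/4
C(109) - p(-30, 82) = 109 - (9/4 + (1/4)*(-30)) = 109 - (9/4 - 15/2) = 109 - 1*(-21/4) = 109 + 21/4 = 457/4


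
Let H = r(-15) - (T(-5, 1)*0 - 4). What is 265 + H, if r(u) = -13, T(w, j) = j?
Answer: 256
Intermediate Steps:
H = -9 (H = -13 - (1*0 - 4) = -13 - (0 - 4) = -13 - 1*(-4) = -13 + 4 = -9)
265 + H = 265 - 9 = 256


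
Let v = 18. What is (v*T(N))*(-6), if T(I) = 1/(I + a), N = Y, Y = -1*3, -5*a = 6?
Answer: 180/7 ≈ 25.714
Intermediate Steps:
a = -6/5 (a = -1/5*6 = -6/5 ≈ -1.2000)
Y = -3
N = -3
T(I) = 1/(-6/5 + I) (T(I) = 1/(I - 6/5) = 1/(-6/5 + I))
(v*T(N))*(-6) = (18*(5/(-6 + 5*(-3))))*(-6) = (18*(5/(-6 - 15)))*(-6) = (18*(5/(-21)))*(-6) = (18*(5*(-1/21)))*(-6) = (18*(-5/21))*(-6) = -30/7*(-6) = 180/7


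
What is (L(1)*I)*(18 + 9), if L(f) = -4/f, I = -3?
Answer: 324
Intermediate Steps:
(L(1)*I)*(18 + 9) = (-4/1*(-3))*(18 + 9) = (-4*1*(-3))*27 = -4*(-3)*27 = 12*27 = 324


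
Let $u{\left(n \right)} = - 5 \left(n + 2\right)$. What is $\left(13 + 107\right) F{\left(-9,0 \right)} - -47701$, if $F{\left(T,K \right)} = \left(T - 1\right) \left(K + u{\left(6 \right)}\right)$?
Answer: $95701$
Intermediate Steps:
$u{\left(n \right)} = -10 - 5 n$ ($u{\left(n \right)} = - 5 \left(2 + n\right) = -10 - 5 n$)
$F{\left(T,K \right)} = \left(-1 + T\right) \left(-40 + K\right)$ ($F{\left(T,K \right)} = \left(T - 1\right) \left(K - 40\right) = \left(-1 + T\right) \left(K - 40\right) = \left(-1 + T\right) \left(-40 + K\right)$)
$\left(13 + 107\right) F{\left(-9,0 \right)} - -47701 = \left(13 + 107\right) \left(40 - 0 - -360 + 0 \left(-9\right)\right) - -47701 = 120 \left(40 + 0 + 360 + 0\right) + 47701 = 120 \cdot 400 + 47701 = 48000 + 47701 = 95701$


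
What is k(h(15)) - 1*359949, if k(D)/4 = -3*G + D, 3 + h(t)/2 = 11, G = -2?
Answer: -359861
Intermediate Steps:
h(t) = 16 (h(t) = -6 + 2*11 = -6 + 22 = 16)
k(D) = 24 + 4*D (k(D) = 4*(-3*(-2) + D) = 4*(6 + D) = 24 + 4*D)
k(h(15)) - 1*359949 = (24 + 4*16) - 1*359949 = (24 + 64) - 359949 = 88 - 359949 = -359861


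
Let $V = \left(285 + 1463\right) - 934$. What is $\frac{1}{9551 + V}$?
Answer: $\frac{1}{10365} \approx 9.6478 \cdot 10^{-5}$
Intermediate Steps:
$V = 814$ ($V = 1748 - 934 = 814$)
$\frac{1}{9551 + V} = \frac{1}{9551 + 814} = \frac{1}{10365}$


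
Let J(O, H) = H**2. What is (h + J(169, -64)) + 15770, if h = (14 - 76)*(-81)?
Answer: 24888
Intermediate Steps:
h = 5022 (h = -62*(-81) = 5022)
(h + J(169, -64)) + 15770 = (5022 + (-64)**2) + 15770 = (5022 + 4096) + 15770 = 9118 + 15770 = 24888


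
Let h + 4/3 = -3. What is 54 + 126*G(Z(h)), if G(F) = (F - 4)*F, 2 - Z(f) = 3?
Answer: 684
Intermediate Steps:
h = -13/3 (h = -4/3 - 3 = -13/3 ≈ -4.3333)
Z(f) = -1 (Z(f) = 2 - 1*3 = 2 - 3 = -1)
G(F) = F*(-4 + F) (G(F) = (-4 + F)*F = F*(-4 + F))
54 + 126*G(Z(h)) = 54 + 126*(-(-4 - 1)) = 54 + 126*(-1*(-5)) = 54 + 126*5 = 54 + 630 = 684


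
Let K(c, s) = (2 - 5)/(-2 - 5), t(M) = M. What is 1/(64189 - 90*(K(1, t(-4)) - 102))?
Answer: 7/513313 ≈ 1.3637e-5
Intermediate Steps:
K(c, s) = 3/7 (K(c, s) = -3/(-7) = -3*(-1/7) = 3/7)
1/(64189 - 90*(K(1, t(-4)) - 102)) = 1/(64189 - 90*(3/7 - 102)) = 1/(64189 - 90*(-711/7)) = 1/(64189 + 63990/7) = 1/(513313/7) = 7/513313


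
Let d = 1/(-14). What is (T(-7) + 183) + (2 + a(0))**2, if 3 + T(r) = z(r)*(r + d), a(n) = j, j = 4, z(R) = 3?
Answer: 2727/14 ≈ 194.79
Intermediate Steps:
d = -1/14 ≈ -0.071429
a(n) = 4
T(r) = -45/14 + 3*r (T(r) = -3 + 3*(r - 1/14) = -3 + 3*(-1/14 + r) = -3 + (-3/14 + 3*r) = -45/14 + 3*r)
(T(-7) + 183) + (2 + a(0))**2 = ((-45/14 + 3*(-7)) + 183) + (2 + 4)**2 = ((-45/14 - 21) + 183) + 6**2 = (-339/14 + 183) + 36 = 2223/14 + 36 = 2727/14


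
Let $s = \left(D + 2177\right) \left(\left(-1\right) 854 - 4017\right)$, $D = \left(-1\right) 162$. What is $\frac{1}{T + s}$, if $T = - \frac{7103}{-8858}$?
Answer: $- \frac{8858}{86941838667} \approx -1.0188 \cdot 10^{-7}$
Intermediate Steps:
$D = -162$
$s = -9815065$ ($s = \left(-162 + 2177\right) \left(\left(-1\right) 854 - 4017\right) = 2015 \left(-854 - 4017\right) = 2015 \left(-4871\right) = -9815065$)
$T = \frac{7103}{8858}$ ($T = \left(-7103\right) \left(- \frac{1}{8858}\right) = \frac{7103}{8858} \approx 0.80187$)
$\frac{1}{T + s} = \frac{1}{\frac{7103}{8858} - 9815065} = \frac{1}{- \frac{86941838667}{8858}} = - \frac{8858}{86941838667}$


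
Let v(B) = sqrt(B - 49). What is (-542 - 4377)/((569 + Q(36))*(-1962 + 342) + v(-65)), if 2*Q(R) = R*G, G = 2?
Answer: 803518650/160099335019 + 4919*I*sqrt(114)/960596010114 ≈ 0.0050189 + 5.4675e-8*I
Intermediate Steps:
Q(R) = R (Q(R) = (R*2)/2 = (2*R)/2 = R)
v(B) = sqrt(-49 + B)
(-542 - 4377)/((569 + Q(36))*(-1962 + 342) + v(-65)) = (-542 - 4377)/((569 + 36)*(-1962 + 342) + sqrt(-49 - 65)) = -4919/(605*(-1620) + sqrt(-114)) = -4919/(-980100 + I*sqrt(114))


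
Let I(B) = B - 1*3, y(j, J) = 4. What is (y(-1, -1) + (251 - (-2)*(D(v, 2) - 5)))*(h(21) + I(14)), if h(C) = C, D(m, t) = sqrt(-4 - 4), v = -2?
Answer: 7840 + 128*I*sqrt(2) ≈ 7840.0 + 181.02*I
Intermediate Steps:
I(B) = -3 + B (I(B) = B - 3 = -3 + B)
D(m, t) = 2*I*sqrt(2) (D(m, t) = sqrt(-8) = 2*I*sqrt(2))
(y(-1, -1) + (251 - (-2)*(D(v, 2) - 5)))*(h(21) + I(14)) = (4 + (251 - (-2)*(2*I*sqrt(2) - 5)))*(21 + (-3 + 14)) = (4 + (251 - (-2)*(-5 + 2*I*sqrt(2))))*(21 + 11) = (4 + (251 - (10 - 4*I*sqrt(2))))*32 = (4 + (251 + (-10 + 4*I*sqrt(2))))*32 = (4 + (241 + 4*I*sqrt(2)))*32 = (245 + 4*I*sqrt(2))*32 = 7840 + 128*I*sqrt(2)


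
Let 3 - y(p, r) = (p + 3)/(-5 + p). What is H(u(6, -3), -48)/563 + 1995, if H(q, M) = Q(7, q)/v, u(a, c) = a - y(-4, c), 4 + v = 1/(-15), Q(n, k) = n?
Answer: 68514180/34343 ≈ 1995.0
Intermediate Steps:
y(p, r) = 3 - (3 + p)/(-5 + p) (y(p, r) = 3 - (p + 3)/(-5 + p) = 3 - (3 + p)/(-5 + p))
v = -61/15 (v = -4 + 1/(-15) = -4 - 1/15 = -61/15 ≈ -4.0667)
u(a, c) = -26/9 + a (u(a, c) = a - 2*(-9 - 4)/(-5 - 4) = a - 2*(-13)/(-9) = a - 2*(-1)*(-13)/9 = a - 1*26/9 = a - 26/9 = -26/9 + a)
H(q, M) = -105/61 (H(q, M) = 7/(-61/15) = 7*(-15/61) = -105/61)
H(u(6, -3), -48)/563 + 1995 = -105/61/563 + 1995 = -105/61*1/563 + 1995 = -105/34343 + 1995 = 68514180/34343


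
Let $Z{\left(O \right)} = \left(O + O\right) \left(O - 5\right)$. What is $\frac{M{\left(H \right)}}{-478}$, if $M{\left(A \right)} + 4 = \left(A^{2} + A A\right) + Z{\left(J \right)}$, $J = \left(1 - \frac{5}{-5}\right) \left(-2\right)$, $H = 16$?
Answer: $- \frac{290}{239} \approx -1.2134$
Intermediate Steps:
$J = -4$ ($J = \left(1 - -1\right) \left(-2\right) = \left(1 + 1\right) \left(-2\right) = 2 \left(-2\right) = -4$)
$Z{\left(O \right)} = 2 O \left(-5 + O\right)$
$M{\left(A \right)} = 68 + 2 A^{2}$ ($M{\left(A \right)} = -4 + \left(\left(A^{2} + A A\right) + 2 \left(-4\right) \left(-5 - 4\right)\right) = -4 + \left(\left(A^{2} + A^{2}\right) + 2 \left(-4\right) \left(-9\right)\right) = -4 + \left(2 A^{2} + 72\right) = -4 + \left(72 + 2 A^{2}\right) = 68 + 2 A^{2}$)
$\frac{M{\left(H \right)}}{-478} = \frac{68 + 2 \cdot 16^{2}}{-478} = \left(68 + 2 \cdot 256\right) \left(- \frac{1}{478}\right) = \left(68 + 512\right) \left(- \frac{1}{478}\right) = 580 \left(- \frac{1}{478}\right) = - \frac{290}{239}$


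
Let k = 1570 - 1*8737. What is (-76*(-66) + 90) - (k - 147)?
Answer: 12420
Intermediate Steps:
k = -7167 (k = 1570 - 8737 = -7167)
(-76*(-66) + 90) - (k - 147) = (-76*(-66) + 90) - (-7167 - 147) = (5016 + 90) - 1*(-7314) = 5106 + 7314 = 12420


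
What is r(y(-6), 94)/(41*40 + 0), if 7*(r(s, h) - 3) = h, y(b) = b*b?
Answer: 23/2296 ≈ 0.010017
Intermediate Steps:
y(b) = b²
r(s, h) = 3 + h/7
r(y(-6), 94)/(41*40 + 0) = (3 + (⅐)*94)/(41*40 + 0) = (3 + 94/7)/(1640 + 0) = (115/7)/1640 = (115/7)*(1/1640) = 23/2296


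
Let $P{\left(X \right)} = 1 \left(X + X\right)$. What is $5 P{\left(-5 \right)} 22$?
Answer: $-1100$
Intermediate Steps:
$P{\left(X \right)} = 2 X$ ($P{\left(X \right)} = 1 \cdot 2 X = 2 X$)
$5 P{\left(-5 \right)} 22 = 5 \cdot 2 \left(-5\right) 22 = 5 \left(-10\right) 22 = \left(-50\right) 22 = -1100$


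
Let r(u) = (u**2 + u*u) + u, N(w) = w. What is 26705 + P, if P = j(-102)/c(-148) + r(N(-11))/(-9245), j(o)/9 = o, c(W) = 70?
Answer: 1727363767/64715 ≈ 26692.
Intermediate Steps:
r(u) = u + 2*u**2 (r(u) = (u**2 + u**2) + u = 2*u**2 + u = u + 2*u**2)
j(o) = 9*o
P = -850308/64715 (P = (9*(-102))/70 - 11*(1 + 2*(-11))/(-9245) = -918*1/70 - 11*(1 - 22)*(-1/9245) = -459/35 - 11*(-21)*(-1/9245) = -459/35 + 231*(-1/9245) = -459/35 - 231/9245 = -850308/64715 ≈ -13.139)
26705 + P = 26705 - 850308/64715 = 1727363767/64715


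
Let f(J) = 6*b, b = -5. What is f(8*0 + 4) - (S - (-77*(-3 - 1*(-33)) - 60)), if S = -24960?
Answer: 22560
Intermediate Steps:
f(J) = -30 (f(J) = 6*(-5) = -30)
f(8*0 + 4) - (S - (-77*(-3 - 1*(-33)) - 60)) = -30 - (-24960 - (-77*(-3 - 1*(-33)) - 60)) = -30 - (-24960 - (-77*(-3 + 33) - 60)) = -30 - (-24960 - (-77*30 - 60)) = -30 - (-24960 - (-2310 - 60)) = -30 - (-24960 - 1*(-2370)) = -30 - (-24960 + 2370) = -30 - 1*(-22590) = -30 + 22590 = 22560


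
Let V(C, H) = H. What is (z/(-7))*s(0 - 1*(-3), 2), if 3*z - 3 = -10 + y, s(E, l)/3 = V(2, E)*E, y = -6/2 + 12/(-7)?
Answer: 738/49 ≈ 15.061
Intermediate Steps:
y = -33/7 (y = -6*½ + 12*(-⅐) = -3 - 12/7 = -33/7 ≈ -4.7143)
s(E, l) = 3*E² (s(E, l) = 3*(E*E) = 3*E²)
z = -82/21 (z = 1 + (-10 - 33/7)/3 = 1 + (⅓)*(-103/7) = 1 - 103/21 = -82/21 ≈ -3.9048)
(z/(-7))*s(0 - 1*(-3), 2) = (-82/21/(-7))*(3*(0 - 1*(-3))²) = (-82/21*(-⅐))*(3*(0 + 3)²) = 82*(3*3²)/147 = 82*(3*9)/147 = (82/147)*27 = 738/49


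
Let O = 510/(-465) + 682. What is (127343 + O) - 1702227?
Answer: -48800296/31 ≈ -1.5742e+6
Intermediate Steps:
O = 21108/31 (O = -1/465*510 + 682 = -34/31 + 682 = 21108/31 ≈ 680.90)
(127343 + O) - 1702227 = (127343 + 21108/31) - 1702227 = 3968741/31 - 1702227 = -48800296/31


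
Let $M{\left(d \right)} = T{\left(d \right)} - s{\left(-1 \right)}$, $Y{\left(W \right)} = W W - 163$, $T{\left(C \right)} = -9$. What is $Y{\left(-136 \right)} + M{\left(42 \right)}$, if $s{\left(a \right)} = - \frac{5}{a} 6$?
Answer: $18294$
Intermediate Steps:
$s{\left(a \right)} = - \frac{30}{a}$
$Y{\left(W \right)} = -163 + W^{2}$ ($Y{\left(W \right)} = W^{2} - 163 = -163 + W^{2}$)
$M{\left(d \right)} = -39$ ($M{\left(d \right)} = -9 - - \frac{30}{-1} = -9 - \left(-30\right) \left(-1\right) = -9 - 30 = -39$)
$Y{\left(-136 \right)} + M{\left(42 \right)} = \left(-163 + \left(-136\right)^{2}\right) - 39 = \left(-163 + 18496\right) - 39 = 18333 - 39 = 18294$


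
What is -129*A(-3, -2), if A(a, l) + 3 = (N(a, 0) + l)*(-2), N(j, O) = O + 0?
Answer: -129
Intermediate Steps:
N(j, O) = O
A(a, l) = -3 - 2*l (A(a, l) = -3 + (0 + l)*(-2) = -3 + l*(-2) = -3 - 2*l)
-129*A(-3, -2) = -129*(-3 - 2*(-2)) = -129*(-3 + 4) = -129*1 = -129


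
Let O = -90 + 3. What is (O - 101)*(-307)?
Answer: 57716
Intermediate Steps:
O = -87
(O - 101)*(-307) = (-87 - 101)*(-307) = -188*(-307) = 57716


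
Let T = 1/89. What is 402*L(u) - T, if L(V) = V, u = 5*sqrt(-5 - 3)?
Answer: -1/89 + 4020*I*sqrt(2) ≈ -0.011236 + 5685.1*I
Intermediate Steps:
u = 10*I*sqrt(2) (u = 5*sqrt(-8) = 5*(2*I*sqrt(2)) = 10*I*sqrt(2) ≈ 14.142*I)
T = 1/89 ≈ 0.011236
402*L(u) - T = 402*(10*I*sqrt(2)) - 1*1/89 = 4020*I*sqrt(2) - 1/89 = -1/89 + 4020*I*sqrt(2)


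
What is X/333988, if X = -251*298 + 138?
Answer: -18665/83497 ≈ -0.22354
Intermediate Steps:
X = -74660 (X = -74798 + 138 = -74660)
X/333988 = -74660/333988 = -74660*1/333988 = -18665/83497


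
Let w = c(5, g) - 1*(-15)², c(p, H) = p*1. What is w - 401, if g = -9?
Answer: -621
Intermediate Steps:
c(p, H) = p
w = -220 (w = 5 - 1*(-15)² = 5 - 1*225 = 5 - 225 = -220)
w - 401 = -220 - 401 = -621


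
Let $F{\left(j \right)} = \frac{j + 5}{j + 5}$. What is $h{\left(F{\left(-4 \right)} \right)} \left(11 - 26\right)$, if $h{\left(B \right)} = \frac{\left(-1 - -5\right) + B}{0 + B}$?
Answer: $-75$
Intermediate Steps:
$F{\left(j \right)} = 1$ ($F{\left(j \right)} = \frac{5 + j}{5 + j} = 1$)
$h{\left(B \right)} = \frac{4 + B}{B}$ ($h{\left(B \right)} = \frac{\left(-1 + 5\right) + B}{B} = \frac{4 + B}{B}$)
$h{\left(F{\left(-4 \right)} \right)} \left(11 - 26\right) = \frac{4 + 1}{1} \left(11 - 26\right) = 1 \cdot 5 \left(-15\right) = 5 \left(-15\right) = -75$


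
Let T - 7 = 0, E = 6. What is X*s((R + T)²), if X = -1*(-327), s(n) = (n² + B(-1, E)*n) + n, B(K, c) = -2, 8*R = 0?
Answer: 769104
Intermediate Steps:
R = 0 (R = (⅛)*0 = 0)
T = 7 (T = 7 + 0 = 7)
s(n) = n² - n (s(n) = (n² - 2*n) + n = n² - n)
X = 327
X*s((R + T)²) = 327*((0 + 7)²*(-1 + (0 + 7)²)) = 327*(7²*(-1 + 7²)) = 327*(49*(-1 + 49)) = 327*(49*48) = 327*2352 = 769104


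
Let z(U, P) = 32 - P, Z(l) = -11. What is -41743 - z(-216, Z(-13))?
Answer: -41786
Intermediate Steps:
-41743 - z(-216, Z(-13)) = -41743 - (32 - 1*(-11)) = -41743 - (32 + 11) = -41743 - 1*43 = -41743 - 43 = -41786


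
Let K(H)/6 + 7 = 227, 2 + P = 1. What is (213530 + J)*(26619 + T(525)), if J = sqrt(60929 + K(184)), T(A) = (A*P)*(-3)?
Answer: 6020264820 + 28194*sqrt(62249) ≈ 6.0273e+9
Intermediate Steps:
P = -1 (P = -2 + 1 = -1)
T(A) = 3*A (T(A) = (A*(-1))*(-3) = -A*(-3) = 3*A)
K(H) = 1320 (K(H) = -42 + 6*227 = -42 + 1362 = 1320)
J = sqrt(62249) (J = sqrt(60929 + 1320) = sqrt(62249) ≈ 249.50)
(213530 + J)*(26619 + T(525)) = (213530 + sqrt(62249))*(26619 + 3*525) = (213530 + sqrt(62249))*(26619 + 1575) = (213530 + sqrt(62249))*28194 = 6020264820 + 28194*sqrt(62249)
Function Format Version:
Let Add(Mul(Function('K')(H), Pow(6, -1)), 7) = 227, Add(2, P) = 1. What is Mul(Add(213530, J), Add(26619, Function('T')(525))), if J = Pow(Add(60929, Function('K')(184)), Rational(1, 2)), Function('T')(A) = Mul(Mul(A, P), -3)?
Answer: Add(6020264820, Mul(28194, Pow(62249, Rational(1, 2)))) ≈ 6.0273e+9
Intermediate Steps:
P = -1 (P = Add(-2, 1) = -1)
Function('T')(A) = Mul(3, A) (Function('T')(A) = Mul(Mul(A, -1), -3) = Mul(Mul(-1, A), -3) = Mul(3, A))
Function('K')(H) = 1320 (Function('K')(H) = Add(-42, Mul(6, 227)) = Add(-42, 1362) = 1320)
J = Pow(62249, Rational(1, 2)) (J = Pow(Add(60929, 1320), Rational(1, 2)) = Pow(62249, Rational(1, 2)) ≈ 249.50)
Mul(Add(213530, J), Add(26619, Function('T')(525))) = Mul(Add(213530, Pow(62249, Rational(1, 2))), Add(26619, Mul(3, 525))) = Mul(Add(213530, Pow(62249, Rational(1, 2))), Add(26619, 1575)) = Mul(Add(213530, Pow(62249, Rational(1, 2))), 28194) = Add(6020264820, Mul(28194, Pow(62249, Rational(1, 2))))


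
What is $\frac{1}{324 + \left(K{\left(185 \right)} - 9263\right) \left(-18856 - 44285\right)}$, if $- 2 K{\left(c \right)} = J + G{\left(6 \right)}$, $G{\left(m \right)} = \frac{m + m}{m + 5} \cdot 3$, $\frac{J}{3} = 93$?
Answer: $\frac{22}{13063311759} \approx 1.6841 \cdot 10^{-9}$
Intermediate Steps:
$J = 279$ ($J = 3 \cdot 93 = 279$)
$G{\left(m \right)} = \frac{6 m}{5 + m}$ ($G{\left(m \right)} = \frac{2 m}{5 + m} 3 = \frac{6 m}{5 + m}$)
$K{\left(c \right)} = - \frac{3105}{22}$ ($K{\left(c \right)} = - \frac{279 + 6 \cdot 6 \frac{1}{5 + 6}}{2} = - \frac{279 + 6 \cdot 6 \cdot \frac{1}{11}}{2} = - \frac{279 + \frac{36}{11}}{2} = \left(- \frac{1}{2}\right) \frac{3105}{11} = - \frac{3105}{22}$)
$\frac{1}{324 + \left(K{\left(185 \right)} - 9263\right) \left(-18856 - 44285\right)} = \frac{1}{324 + \left(- \frac{3105}{22} - 9263\right) \left(-18856 - 44285\right)} = \frac{1}{324 - - \frac{13063304631}{22}} = \frac{1}{324 + \frac{13063304631}{22}} = \frac{1}{\frac{13063311759}{22}} = \frac{22}{13063311759}$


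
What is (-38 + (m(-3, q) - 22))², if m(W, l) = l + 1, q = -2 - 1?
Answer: 3844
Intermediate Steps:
q = -3
m(W, l) = 1 + l
(-38 + (m(-3, q) - 22))² = (-38 + ((1 - 3) - 22))² = (-38 + (-2 - 22))² = (-38 - 24)² = (-62)² = 3844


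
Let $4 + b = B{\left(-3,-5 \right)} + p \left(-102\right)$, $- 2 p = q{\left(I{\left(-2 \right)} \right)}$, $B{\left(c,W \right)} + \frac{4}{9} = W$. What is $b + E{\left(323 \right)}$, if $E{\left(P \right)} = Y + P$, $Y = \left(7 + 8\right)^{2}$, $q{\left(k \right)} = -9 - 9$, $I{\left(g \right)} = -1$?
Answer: $- \frac{3415}{9} \approx -379.44$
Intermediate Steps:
$B{\left(c,W \right)} = - \frac{4}{9} + W$
$q{\left(k \right)} = -18$
$Y = 225$ ($Y = 15^{2} = 225$)
$p = 9$ ($p = \left(- \frac{1}{2}\right) \left(-18\right) = 9$)
$E{\left(P \right)} = 225 + P$
$b = - \frac{8347}{9}$ ($b = -4 + \left(\left(- \frac{4}{9} - 5\right) + 9 \left(-102\right)\right) = -4 - \frac{8311}{9} = - \frac{8347}{9} \approx -927.44$)
$b + E{\left(323 \right)} = - \frac{8347}{9} + \left(225 + 323\right) = - \frac{8347}{9} + 548 = - \frac{3415}{9}$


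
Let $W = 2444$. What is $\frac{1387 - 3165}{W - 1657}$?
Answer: $- \frac{1778}{787} \approx -2.2592$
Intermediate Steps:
$\frac{1387 - 3165}{W - 1657} = \frac{1387 - 3165}{2444 - 1657} = - \frac{1778}{787}$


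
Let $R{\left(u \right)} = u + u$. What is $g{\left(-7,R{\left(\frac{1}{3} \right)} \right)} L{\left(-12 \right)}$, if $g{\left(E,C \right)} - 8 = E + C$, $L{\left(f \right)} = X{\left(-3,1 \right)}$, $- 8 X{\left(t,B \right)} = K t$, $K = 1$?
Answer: $\frac{5}{8} \approx 0.625$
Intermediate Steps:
$X{\left(t,B \right)} = - \frac{t}{8}$ ($X{\left(t,B \right)} = - \frac{1 t}{8} = - \frac{t}{8}$)
$R{\left(u \right)} = 2 u$
$L{\left(f \right)} = \frac{3}{8}$ ($L{\left(f \right)} = \left(- \frac{1}{8}\right) \left(-3\right) = \frac{3}{8}$)
$g{\left(E,C \right)} = 8 + C + E$ ($g{\left(E,C \right)} = 8 + \left(E + C\right) = 8 + \left(C + E\right) = 8 + C + E$)
$g{\left(-7,R{\left(\frac{1}{3} \right)} \right)} L{\left(-12 \right)} = \left(8 + \frac{2}{3} - 7\right) \frac{3}{8} = \frac{5}{3} \cdot \frac{3}{8} = \frac{5}{8}$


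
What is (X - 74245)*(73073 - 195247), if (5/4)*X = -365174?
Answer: 223813116254/5 ≈ 4.4763e+10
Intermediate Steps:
X = -1460696/5 (X = (4/5)*(-365174) = -1460696/5 ≈ -2.9214e+5)
(X - 74245)*(73073 - 195247) = (-1460696/5 - 74245)*(73073 - 195247) = -1831921/5*(-122174) = 223813116254/5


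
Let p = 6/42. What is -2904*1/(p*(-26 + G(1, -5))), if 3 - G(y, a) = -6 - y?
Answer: 2541/2 ≈ 1270.5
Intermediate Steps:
G(y, a) = 9 + y (G(y, a) = 3 - (-6 - y) = 3 + (6 + y) = 9 + y)
p = 1/7 (p = 6*(1/42) = 1/7 ≈ 0.14286)
-2904*1/(p*(-26 + G(1, -5))) = -2904*7/(-26 + (9 + 1)) = -2904*7/(-26 + 10) = -2904/((-16*1/7)) = -2904/(-16/7) = -2904*(-7/16) = 2541/2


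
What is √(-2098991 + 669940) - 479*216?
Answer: -103464 + I*√1429051 ≈ -1.0346e+5 + 1195.4*I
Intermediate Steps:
√(-2098991 + 669940) - 479*216 = √(-1429051) - 103464 = I*√1429051 - 103464 = -103464 + I*√1429051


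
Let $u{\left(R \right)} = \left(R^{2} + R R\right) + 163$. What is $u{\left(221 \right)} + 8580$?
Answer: $106425$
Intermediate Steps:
$u{\left(R \right)} = 163 + 2 R^{2}$ ($u{\left(R \right)} = \left(R^{2} + R^{2}\right) + 163 = 2 R^{2} + 163 = 163 + 2 R^{2}$)
$u{\left(221 \right)} + 8580 = \left(163 + 2 \cdot 221^{2}\right) + 8580 = \left(163 + 2 \cdot 48841\right) + 8580 = \left(163 + 97682\right) + 8580 = 97845 + 8580 = 106425$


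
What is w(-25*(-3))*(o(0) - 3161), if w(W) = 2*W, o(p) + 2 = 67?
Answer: -464400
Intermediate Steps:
o(p) = 65 (o(p) = -2 + 67 = 65)
w(-25*(-3))*(o(0) - 3161) = (2*(-25*(-3)))*(65 - 3161) = (2*(-5*(-15)))*(-3096) = (2*75)*(-3096) = 150*(-3096) = -464400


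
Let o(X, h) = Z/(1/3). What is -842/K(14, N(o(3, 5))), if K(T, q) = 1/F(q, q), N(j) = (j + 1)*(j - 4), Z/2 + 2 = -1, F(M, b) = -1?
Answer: 842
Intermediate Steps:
Z = -6 (Z = -4 + 2*(-1) = -4 - 2 = -6)
o(X, h) = -18 (o(X, h) = -6/(1/3) = -6/⅓ = -6*3 = -18)
N(j) = (1 + j)*(-4 + j)
K(T, q) = -1 (K(T, q) = 1/(-1) = -1)
-842/K(14, N(o(3, 5))) = -842/(-1) = -842*(-1) = 842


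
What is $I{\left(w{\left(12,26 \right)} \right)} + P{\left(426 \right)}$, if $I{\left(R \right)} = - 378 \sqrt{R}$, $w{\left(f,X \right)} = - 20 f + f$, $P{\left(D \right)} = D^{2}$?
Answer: $181476 - 756 i \sqrt{57} \approx 1.8148 \cdot 10^{5} - 5707.7 i$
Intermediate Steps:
$w{\left(f,X \right)} = - 19 f$
$I{\left(w{\left(12,26 \right)} \right)} + P{\left(426 \right)} = - 378 \sqrt{\left(-19\right) 12} + 426^{2} = - 378 \sqrt{-228} + 181476 = - 378 \cdot 2 i \sqrt{57} + 181476 = - 756 i \sqrt{57} + 181476 = 181476 - 756 i \sqrt{57}$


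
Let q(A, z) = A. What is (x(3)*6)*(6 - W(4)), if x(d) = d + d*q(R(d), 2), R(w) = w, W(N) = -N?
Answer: 720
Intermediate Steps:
x(d) = d + d² (x(d) = d + d*d = d + d²)
(x(3)*6)*(6 - W(4)) = ((3*(1 + 3))*6)*(6 - (-1)*4) = ((3*4)*6)*(6 - 1*(-4)) = (12*6)*(6 + 4) = 72*10 = 720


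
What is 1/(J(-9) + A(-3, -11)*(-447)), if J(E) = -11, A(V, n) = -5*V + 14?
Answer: -1/12974 ≈ -7.7077e-5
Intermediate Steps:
A(V, n) = 14 - 5*V
1/(J(-9) + A(-3, -11)*(-447)) = 1/(-11 + (14 - 5*(-3))*(-447)) = 1/(-11 + (14 + 15)*(-447)) = 1/(-11 + 29*(-447)) = 1/(-11 - 12963) = 1/(-12974) = -1/12974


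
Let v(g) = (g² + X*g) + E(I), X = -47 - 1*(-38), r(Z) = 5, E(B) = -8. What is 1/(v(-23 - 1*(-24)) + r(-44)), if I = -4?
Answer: -1/11 ≈ -0.090909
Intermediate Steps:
X = -9 (X = -47 + 38 = -9)
v(g) = -8 + g² - 9*g (v(g) = (g² - 9*g) - 8 = -8 + g² - 9*g)
1/(v(-23 - 1*(-24)) + r(-44)) = 1/((-8 + (-23 - 1*(-24))² - 9*(-23 - 1*(-24))) + 5) = 1/((-8 + (-23 + 24)² - 9*(-23 + 24)) + 5) = 1/((-8 + 1² - 9*1) + 5) = 1/((-8 + 1 - 9) + 5) = 1/(-16 + 5) = 1/(-11) = -1/11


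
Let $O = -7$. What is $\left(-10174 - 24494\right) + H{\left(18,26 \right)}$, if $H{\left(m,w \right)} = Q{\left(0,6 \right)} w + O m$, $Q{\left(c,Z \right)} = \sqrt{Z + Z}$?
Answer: $-34794 + 52 \sqrt{3} \approx -34704.0$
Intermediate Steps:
$Q{\left(c,Z \right)} = \sqrt{2} \sqrt{Z}$ ($Q{\left(c,Z \right)} = \sqrt{2 Z} = \sqrt{2} \sqrt{Z}$)
$H{\left(m,w \right)} = - 7 m + 2 w \sqrt{3}$ ($H{\left(m,w \right)} = \sqrt{2} \sqrt{6} w - 7 m = 2 \sqrt{3} w - 7 m = 2 w \sqrt{3} - 7 m = - 7 m + 2 w \sqrt{3}$)
$\left(-10174 - 24494\right) + H{\left(18,26 \right)} = \left(-10174 - 24494\right) + \left(\left(-7\right) 18 + 2 \cdot 26 \sqrt{3}\right) = -34668 - \left(126 - 52 \sqrt{3}\right) = -34794 + 52 \sqrt{3}$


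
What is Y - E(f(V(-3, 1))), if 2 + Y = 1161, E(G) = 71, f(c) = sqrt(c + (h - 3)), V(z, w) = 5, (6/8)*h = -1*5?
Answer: 1088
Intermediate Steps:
h = -20/3 (h = 4*(-1*5)/3 = (4/3)*(-5) = -20/3 ≈ -6.6667)
f(c) = sqrt(-29/3 + c) (f(c) = sqrt(c + (-20/3 - 3)) = sqrt(c - 29/3) = sqrt(-29/3 + c))
Y = 1159 (Y = -2 + 1161 = 1159)
Y - E(f(V(-3, 1))) = 1159 - 1*71 = 1159 - 71 = 1088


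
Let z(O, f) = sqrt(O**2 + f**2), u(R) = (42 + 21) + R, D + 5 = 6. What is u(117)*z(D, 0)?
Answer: 180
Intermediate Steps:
D = 1 (D = -5 + 6 = 1)
u(R) = 63 + R
u(117)*z(D, 0) = (63 + 117)*sqrt(1**2 + 0**2) = 180*sqrt(1 + 0) = 180*sqrt(1) = 180*1 = 180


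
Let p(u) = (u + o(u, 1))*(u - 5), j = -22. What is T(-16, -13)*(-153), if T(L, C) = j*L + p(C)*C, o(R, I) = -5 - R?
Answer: 125154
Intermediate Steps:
p(u) = 25 - 5*u (p(u) = (u + (-5 - u))*(u - 5) = -5*(-5 + u) = 25 - 5*u)
T(L, C) = -22*L + C*(25 - 5*C) (T(L, C) = -22*L + (25 - 5*C)*C = -22*L + C*(25 - 5*C))
T(-16, -13)*(-153) = (-22*(-16) - 5*(-13)² + 25*(-13))*(-153) = (352 - 5*169 - 325)*(-153) = (352 - 845 - 325)*(-153) = -818*(-153) = 125154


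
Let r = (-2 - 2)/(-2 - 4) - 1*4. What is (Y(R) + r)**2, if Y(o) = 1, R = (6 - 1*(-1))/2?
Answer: 49/9 ≈ 5.4444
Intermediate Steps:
R = 7/2 (R = (6 + 1)*(1/2) = 7*(1/2) = 7/2 ≈ 3.5000)
r = -10/3 (r = -4/(-6) - 4 = -4*(-1/6) - 4 = 2/3 - 4 = -10/3 ≈ -3.3333)
(Y(R) + r)**2 = (1 - 10/3)**2 = (-7/3)**2 = 49/9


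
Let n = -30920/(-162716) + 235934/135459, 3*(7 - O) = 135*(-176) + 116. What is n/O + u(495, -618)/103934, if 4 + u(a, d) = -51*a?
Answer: -1096401342931982791/4517737878953103570 ≈ -0.24269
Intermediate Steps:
u(a, d) = -4 - 51*a
O = 23665/3 (O = 7 - (135*(-176) + 116)/3 = 7 - (-23760 + 116)/3 = 7 - ⅓*(-23644) = 7 + 23644/3 = 23665/3 ≈ 7888.3)
n = 10644657256/5510336661 (n = -30920*(-1/162716) + 235934*(1/135459) = 7730/40679 + 235934/135459 = 10644657256/5510336661 ≈ 1.9318)
n/O + u(495, -618)/103934 = 10644657256/(5510336661*(23665/3)) + (-4 - 51*495)/103934 = (10644657256/5510336661)*(3/23665) + (-4 - 25245)*(1/103934) = 10644657256/43467372360855 - 25249*1/103934 = 10644657256/43467372360855 - 25249/103934 = -1096401342931982791/4517737878953103570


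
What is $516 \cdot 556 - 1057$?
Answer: $285839$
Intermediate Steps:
$516 \cdot 556 - 1057 = 286896 - 1057 = 285839$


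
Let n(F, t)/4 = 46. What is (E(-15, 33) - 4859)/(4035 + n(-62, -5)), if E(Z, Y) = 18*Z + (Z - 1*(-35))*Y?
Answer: -4469/4219 ≈ -1.0593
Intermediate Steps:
n(F, t) = 184 (n(F, t) = 4*46 = 184)
E(Z, Y) = 18*Z + Y*(35 + Z) (E(Z, Y) = 18*Z + (Z + 35)*Y = 18*Z + (35 + Z)*Y = 18*Z + Y*(35 + Z))
(E(-15, 33) - 4859)/(4035 + n(-62, -5)) = ((18*(-15) + 35*33 + 33*(-15)) - 4859)/(4035 + 184) = ((-270 + 1155 - 495) - 4859)/4219 = (390 - 4859)*(1/4219) = -4469*1/4219 = -4469/4219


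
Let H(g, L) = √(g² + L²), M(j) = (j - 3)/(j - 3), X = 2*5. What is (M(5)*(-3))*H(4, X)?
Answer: -6*√29 ≈ -32.311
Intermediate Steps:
X = 10
M(j) = 1 (M(j) = (-3 + j)/(-3 + j) = 1)
H(g, L) = √(L² + g²)
(M(5)*(-3))*H(4, X) = (1*(-3))*√(10² + 4²) = -3*√(100 + 16) = -6*√29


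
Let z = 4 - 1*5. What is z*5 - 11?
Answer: -16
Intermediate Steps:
z = -1 (z = 4 - 5 = -1)
z*5 - 11 = -1*5 - 11 = -5 - 11 = -16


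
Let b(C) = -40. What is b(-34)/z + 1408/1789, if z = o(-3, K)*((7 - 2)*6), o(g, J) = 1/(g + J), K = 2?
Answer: 11380/5367 ≈ 2.1204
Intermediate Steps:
o(g, J) = 1/(J + g)
z = -30 (z = ((7 - 2)*6)/(2 - 3) = (5*6)/(-1) = -1*30 = -30)
b(-34)/z + 1408/1789 = -40/(-30) + 1408/1789 = -40*(-1/30) + 1408*(1/1789) = 4/3 + 1408/1789 = 11380/5367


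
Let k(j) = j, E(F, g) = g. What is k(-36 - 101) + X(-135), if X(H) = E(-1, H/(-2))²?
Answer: 17677/4 ≈ 4419.3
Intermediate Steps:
X(H) = H²/4 (X(H) = (H/(-2))² = (H*(-½))² = (-H/2)² = H²/4)
k(-36 - 101) + X(-135) = (-36 - 101) + (¼)*(-135)² = -137 + (¼)*18225 = -137 + 18225/4 = 17677/4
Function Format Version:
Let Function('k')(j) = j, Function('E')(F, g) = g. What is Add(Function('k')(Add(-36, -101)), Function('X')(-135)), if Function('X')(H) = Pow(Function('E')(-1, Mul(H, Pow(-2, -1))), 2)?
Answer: Rational(17677, 4) ≈ 4419.3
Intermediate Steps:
Function('X')(H) = Mul(Rational(1, 4), Pow(H, 2)) (Function('X')(H) = Pow(Mul(H, Pow(-2, -1)), 2) = Pow(Mul(H, Rational(-1, 2)), 2) = Pow(Mul(Rational(-1, 2), H), 2) = Mul(Rational(1, 4), Pow(H, 2)))
Add(Function('k')(Add(-36, -101)), Function('X')(-135)) = Add(Add(-36, -101), Mul(Rational(1, 4), Pow(-135, 2))) = Add(-137, Mul(Rational(1, 4), 18225)) = Add(-137, Rational(18225, 4)) = Rational(17677, 4)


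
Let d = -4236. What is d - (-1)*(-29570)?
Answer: -33806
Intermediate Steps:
d - (-1)*(-29570) = -4236 - (-1)*(-29570) = -4236 - 1*29570 = -4236 - 29570 = -33806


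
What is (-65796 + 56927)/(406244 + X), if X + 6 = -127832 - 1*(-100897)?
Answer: -8869/379303 ≈ -0.023382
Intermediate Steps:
X = -26941 (X = -6 + (-127832 - 1*(-100897)) = -6 + (-127832 + 100897) = -6 - 26935 = -26941)
(-65796 + 56927)/(406244 + X) = (-65796 + 56927)/(406244 - 26941) = -8869/379303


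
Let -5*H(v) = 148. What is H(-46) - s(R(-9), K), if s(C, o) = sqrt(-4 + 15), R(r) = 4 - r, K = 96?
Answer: -148/5 - sqrt(11) ≈ -32.917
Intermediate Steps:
H(v) = -148/5 (H(v) = -1/5*148 = -148/5)
s(C, o) = sqrt(11)
H(-46) - s(R(-9), K) = -148/5 - sqrt(11)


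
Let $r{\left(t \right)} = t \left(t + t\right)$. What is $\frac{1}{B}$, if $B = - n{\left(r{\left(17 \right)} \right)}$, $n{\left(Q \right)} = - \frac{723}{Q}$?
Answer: $\frac{578}{723} \approx 0.79945$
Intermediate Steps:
$r{\left(t \right)} = 2 t^{2}$ ($r{\left(t \right)} = t 2 t = 2 t^{2}$)
$B = \frac{723}{578}$ ($B = - \frac{-723}{2 \cdot 17^{2}} = - \frac{-723}{2 \cdot 289} = - \frac{-723}{578} = \left(-1\right) \left(- \frac{723}{578}\right) = \frac{723}{578} \approx 1.2509$)
$\frac{1}{B} = \frac{1}{\frac{723}{578}} = \frac{578}{723}$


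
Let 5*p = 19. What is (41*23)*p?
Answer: 17917/5 ≈ 3583.4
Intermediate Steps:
p = 19/5 (p = (⅕)*19 = 19/5 ≈ 3.8000)
(41*23)*p = (41*23)*(19/5) = 943*(19/5) = 17917/5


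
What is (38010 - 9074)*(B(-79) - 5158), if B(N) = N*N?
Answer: 31337688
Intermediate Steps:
B(N) = N**2
(38010 - 9074)*(B(-79) - 5158) = (38010 - 9074)*((-79)**2 - 5158) = 28936*(6241 - 5158) = 28936*1083 = 31337688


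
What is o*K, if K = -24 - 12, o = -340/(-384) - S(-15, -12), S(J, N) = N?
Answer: -3711/8 ≈ -463.88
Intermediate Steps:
o = 1237/96 (o = -340/(-384) - 1*(-12) = -340*(-1/384) + 12 = 85/96 + 12 = 1237/96 ≈ 12.885)
K = -36
o*K = (1237/96)*(-36) = -3711/8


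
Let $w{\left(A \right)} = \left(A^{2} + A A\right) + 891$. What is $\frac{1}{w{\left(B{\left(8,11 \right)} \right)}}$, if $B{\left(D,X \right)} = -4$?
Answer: $\frac{1}{923} \approx 0.0010834$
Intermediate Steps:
$w{\left(A \right)} = 891 + 2 A^{2}$ ($w{\left(A \right)} = \left(A^{2} + A^{2}\right) + 891 = 2 A^{2} + 891 = 891 + 2 A^{2}$)
$\frac{1}{w{\left(B{\left(8,11 \right)} \right)}} = \frac{1}{891 + 2 \left(-4\right)^{2}} = \frac{1}{891 + 2 \cdot 16} = \frac{1}{891 + 32} = \frac{1}{923}$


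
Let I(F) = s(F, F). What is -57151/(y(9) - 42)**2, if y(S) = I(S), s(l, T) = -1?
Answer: -57151/1849 ≈ -30.909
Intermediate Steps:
I(F) = -1
y(S) = -1
-57151/(y(9) - 42)**2 = -57151/(-1 - 42)**2 = -57151/((-43)**2) = -57151/1849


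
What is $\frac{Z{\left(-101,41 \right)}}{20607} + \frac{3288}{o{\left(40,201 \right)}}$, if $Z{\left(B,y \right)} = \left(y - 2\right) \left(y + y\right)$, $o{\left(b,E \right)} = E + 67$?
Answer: $\frac{5717740}{460223} \approx 12.424$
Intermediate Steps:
$o{\left(b,E \right)} = 67 + E$
$Z{\left(B,y \right)} = 2 y \left(-2 + y\right)$ ($Z{\left(B,y \right)} = \left(y - 2\right) 2 y = \left(-2 + y\right) 2 y = 2 y \left(-2 + y\right)$)
$\frac{Z{\left(-101,41 \right)}}{20607} + \frac{3288}{o{\left(40,201 \right)}} = \frac{2 \cdot 41 \left(-2 + 41\right)}{20607} + \frac{3288}{67 + 201} = 2 \cdot 41 \cdot 39 \cdot \frac{1}{20607} + \frac{3288}{268} = 3198 \cdot \frac{1}{20607} + 3288 \cdot \frac{1}{268} = \frac{1066}{6869} + \frac{822}{67} = \frac{5717740}{460223}$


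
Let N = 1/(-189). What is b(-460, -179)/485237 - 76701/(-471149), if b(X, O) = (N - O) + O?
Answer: 1004890337392/6172711037451 ≈ 0.16280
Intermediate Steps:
N = -1/189 ≈ -0.0052910
b(X, O) = -1/189 (b(X, O) = (-1/189 - O) + O = -1/189)
b(-460, -179)/485237 - 76701/(-471149) = -1/189/485237 - 76701/(-471149) = -1/189*1/485237 - 76701*(-1/471149) = -1/91709793 + 76701/471149 = 1004890337392/6172711037451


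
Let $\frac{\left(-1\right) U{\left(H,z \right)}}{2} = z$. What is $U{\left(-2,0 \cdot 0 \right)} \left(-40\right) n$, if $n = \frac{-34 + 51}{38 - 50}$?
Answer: $0$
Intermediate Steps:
$U{\left(H,z \right)} = - 2 z$
$n = - \frac{17}{12}$ ($n = \frac{17}{-12} = 17 \left(- \frac{1}{12}\right) = - \frac{17}{12} \approx -1.4167$)
$U{\left(-2,0 \cdot 0 \right)} \left(-40\right) n = - 2 \cdot 0 \cdot 0 \left(-40\right) \left(- \frac{17}{12}\right) = \left(-2\right) 0 \left(-40\right) \left(- \frac{17}{12}\right) = 0 \left(-40\right) \left(- \frac{17}{12}\right) = 0 \left(- \frac{17}{12}\right) = 0$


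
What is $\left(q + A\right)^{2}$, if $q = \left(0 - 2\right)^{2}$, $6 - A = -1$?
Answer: $121$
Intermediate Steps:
$A = 7$ ($A = 6 - -1 = 6 + 1 = 7$)
$q = 4$ ($q = \left(-2\right)^{2} = 4$)
$\left(q + A\right)^{2} = \left(4 + 7\right)^{2} = 11^{2} = 121$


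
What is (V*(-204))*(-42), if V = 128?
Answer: 1096704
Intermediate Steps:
(V*(-204))*(-42) = (128*(-204))*(-42) = -26112*(-42) = 1096704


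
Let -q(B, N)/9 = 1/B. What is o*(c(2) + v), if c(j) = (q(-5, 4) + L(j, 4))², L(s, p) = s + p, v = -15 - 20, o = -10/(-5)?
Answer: 1292/25 ≈ 51.680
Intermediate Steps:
q(B, N) = -9/B
o = 2 (o = -10*(-⅕) = 2)
v = -35
L(s, p) = p + s
c(j) = (29/5 + j)² (c(j) = (-9/(-5) + (4 + j))² = (-9*(-⅕) + (4 + j))² = (9/5 + (4 + j))² = (29/5 + j)²)
o*(c(2) + v) = 2*((29 + 5*2)²/25 - 35) = 2*((29 + 10)²/25 - 35) = 2*((1/25)*39² - 35) = 2*((1/25)*1521 - 35) = 2*(1521/25 - 35) = 2*(646/25) = 1292/25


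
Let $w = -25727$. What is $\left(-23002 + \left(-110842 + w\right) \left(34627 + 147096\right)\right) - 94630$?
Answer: $-24817846019$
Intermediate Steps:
$\left(-23002 + \left(-110842 + w\right) \left(34627 + 147096\right)\right) - 94630 = \left(-23002 + \left(-110842 - 25727\right) \left(34627 + 147096\right)\right) - 94630 = \left(-23002 - 24817728387\right) - 94630 = -24817751389 - 94630 = -24817846019$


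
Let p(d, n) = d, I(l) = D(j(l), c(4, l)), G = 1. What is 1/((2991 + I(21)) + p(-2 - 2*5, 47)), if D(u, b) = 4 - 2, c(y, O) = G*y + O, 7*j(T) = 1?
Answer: 1/2981 ≈ 0.00033546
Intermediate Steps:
j(T) = 1/7 (j(T) = (1/7)*1 = 1/7)
c(y, O) = O + y (c(y, O) = 1*y + O = y + O = O + y)
D(u, b) = 2
I(l) = 2
1/((2991 + I(21)) + p(-2 - 2*5, 47)) = 1/((2991 + 2) + (-2 - 2*5)) = 1/(2993 + (-2 - 10)) = 1/(2993 - 12) = 1/2981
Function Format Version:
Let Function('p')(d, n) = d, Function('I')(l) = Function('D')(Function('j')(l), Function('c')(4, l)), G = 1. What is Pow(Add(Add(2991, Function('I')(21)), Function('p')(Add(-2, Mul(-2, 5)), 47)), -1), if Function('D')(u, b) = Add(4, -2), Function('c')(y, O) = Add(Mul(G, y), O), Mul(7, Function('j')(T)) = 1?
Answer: Rational(1, 2981) ≈ 0.00033546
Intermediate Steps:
Function('j')(T) = Rational(1, 7) (Function('j')(T) = Mul(Rational(1, 7), 1) = Rational(1, 7))
Function('c')(y, O) = Add(O, y) (Function('c')(y, O) = Add(Mul(1, y), O) = Add(y, O) = Add(O, y))
Function('D')(u, b) = 2
Function('I')(l) = 2
Pow(Add(Add(2991, Function('I')(21)), Function('p')(Add(-2, Mul(-2, 5)), 47)), -1) = Pow(Add(Add(2991, 2), Add(-2, Mul(-2, 5))), -1) = Pow(Add(2993, Add(-2, -10)), -1) = Pow(Add(2993, -12), -1) = Pow(2981, -1) = Rational(1, 2981)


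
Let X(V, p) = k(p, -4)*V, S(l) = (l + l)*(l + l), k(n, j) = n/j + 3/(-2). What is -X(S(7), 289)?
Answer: 14455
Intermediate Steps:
k(n, j) = -3/2 + n/j (k(n, j) = n/j + 3*(-½) = n/j - 3/2 = -3/2 + n/j)
S(l) = 4*l² (S(l) = (2*l)*(2*l) = 4*l²)
X(V, p) = V*(-3/2 - p/4) (X(V, p) = (-3/2 + p/(-4))*V = (-3/2 + p*(-¼))*V = (-3/2 - p/4)*V = V*(-3/2 - p/4))
-X(S(7), 289) = -4*7²*(-6 - 1*289)/4 = -4*49*(-6 - 289)/4 = -196*(-295)/4 = -1*(-14455) = 14455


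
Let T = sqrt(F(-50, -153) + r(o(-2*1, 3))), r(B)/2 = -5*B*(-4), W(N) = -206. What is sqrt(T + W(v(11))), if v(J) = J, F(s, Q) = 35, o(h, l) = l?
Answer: sqrt(-206 + sqrt(155)) ≈ 13.912*I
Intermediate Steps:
r(B) = 40*B (r(B) = 2*(-5*B*(-4)) = 2*(20*B) = 40*B)
T = sqrt(155) (T = sqrt(35 + 40*3) = sqrt(35 + 120) = sqrt(155) ≈ 12.450)
sqrt(T + W(v(11))) = sqrt(sqrt(155) - 206) = sqrt(-206 + sqrt(155))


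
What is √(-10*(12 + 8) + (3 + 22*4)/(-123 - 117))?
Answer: I*√721365/60 ≈ 14.156*I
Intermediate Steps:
√(-10*(12 + 8) + (3 + 22*4)/(-123 - 117)) = √(-10*20 + (3 + 88)/(-240)) = √(-200 + 91*(-1/240)) = √(-200 - 91/240) = √(-48091/240) = I*√721365/60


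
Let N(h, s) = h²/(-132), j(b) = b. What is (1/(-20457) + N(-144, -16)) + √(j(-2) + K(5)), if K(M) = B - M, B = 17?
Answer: -35349707/225027 + √10 ≈ -153.93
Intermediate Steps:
K(M) = 17 - M
N(h, s) = -h²/132 (N(h, s) = h²*(-1/132) = -h²/132)
(1/(-20457) + N(-144, -16)) + √(j(-2) + K(5)) = (1/(-20457) - 1/132*(-144)²) + √(-2 + (17 - 1*5)) = (-1/20457 - 1/132*20736) + √(-2 + (17 - 5)) = (-1/20457 - 1728/11) + √(-2 + 12) = -35349707/225027 + √10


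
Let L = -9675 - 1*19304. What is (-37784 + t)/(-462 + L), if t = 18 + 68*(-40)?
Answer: 40486/29441 ≈ 1.3752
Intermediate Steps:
t = -2702 (t = 18 - 2720 = -2702)
L = -28979 (L = -9675 - 19304 = -28979)
(-37784 + t)/(-462 + L) = (-37784 - 2702)/(-462 - 28979) = -40486/(-29441) = -40486*(-1/29441) = 40486/29441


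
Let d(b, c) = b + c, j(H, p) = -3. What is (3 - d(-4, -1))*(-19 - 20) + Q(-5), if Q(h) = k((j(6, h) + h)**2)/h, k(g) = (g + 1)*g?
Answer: -1144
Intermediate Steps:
k(g) = g*(1 + g) (k(g) = (1 + g)*g = g*(1 + g))
Q(h) = (-3 + h)**2*(1 + (-3 + h)**2)/h (Q(h) = ((-3 + h)**2*(1 + (-3 + h)**2))/h = (-3 + h)**2*(1 + (-3 + h)**2)/h)
(3 - d(-4, -1))*(-19 - 20) + Q(-5) = (3 - (-4 - 1))*(-19 - 20) + (-3 - 5)**2*(1 + (-3 - 5)**2)/(-5) = (3 - 1*(-5))*(-39) - 1/5*(-8)**2*(1 + (-8)**2) = (3 + 5)*(-39) - 1/5*64*(1 + 64) = 8*(-39) - 1/5*64*65 = -312 - 832 = -1144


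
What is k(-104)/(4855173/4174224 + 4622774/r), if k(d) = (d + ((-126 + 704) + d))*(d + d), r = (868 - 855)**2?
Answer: -1392075875840/494802941067 ≈ -2.8134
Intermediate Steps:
r = 169 (r = 13**2 = 169)
k(d) = 2*d*(578 + 2*d) (k(d) = (d + (578 + d))*(2*d) = (578 + 2*d)*(2*d) = 2*d*(578 + 2*d))
k(-104)/(4855173/4174224 + 4622774/r) = (4*(-104)*(289 - 104))/(4855173/4174224 + 4622774/169) = (4*(-104)*185)/(4855173*(1/4174224) + 4622774*(1/169)) = -76960/(1618391/1391408 + 355598/13) = -76960/494802941067/18088304 = -76960*18088304/494802941067 = -1392075875840/494802941067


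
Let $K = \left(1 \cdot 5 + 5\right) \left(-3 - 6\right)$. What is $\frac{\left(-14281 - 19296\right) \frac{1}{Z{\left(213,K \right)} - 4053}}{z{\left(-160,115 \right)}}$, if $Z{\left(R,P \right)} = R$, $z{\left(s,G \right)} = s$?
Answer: $- \frac{33577}{614400} \approx -0.05465$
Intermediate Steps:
$K = -90$ ($K = \left(5 + 5\right) \left(-9\right) = 10 \left(-9\right) = -90$)
$\frac{\left(-14281 - 19296\right) \frac{1}{Z{\left(213,K \right)} - 4053}}{z{\left(-160,115 \right)}} = \frac{\left(-14281 - 19296\right) \frac{1}{213 - 4053}}{-160} = - \frac{33577}{-3840} \left(- \frac{1}{160}\right) = \left(-33577\right) \left(- \frac{1}{3840}\right) \left(- \frac{1}{160}\right) = \frac{33577}{3840} \left(- \frac{1}{160}\right) = - \frac{33577}{614400}$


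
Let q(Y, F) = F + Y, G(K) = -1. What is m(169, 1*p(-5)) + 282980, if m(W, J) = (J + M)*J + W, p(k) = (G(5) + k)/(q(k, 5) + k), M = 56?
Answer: 7080441/25 ≈ 2.8322e+5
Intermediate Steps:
p(k) = (-1 + k)/(5 + 2*k) (p(k) = (-1 + k)/((5 + k) + k) = (-1 + k)/(5 + 2*k))
m(W, J) = W + J*(56 + J) (m(W, J) = (J + 56)*J + W = (56 + J)*J + W = J*(56 + J) + W = W + J*(56 + J))
m(169, 1*p(-5)) + 282980 = (169 + (1*((-1 - 5)/(5 + 2*(-5))))² + 56*(1*((-1 - 5)/(5 + 2*(-5))))) + 282980 = (169 + (1*(-6/(5 - 10)))² + 56*(1*(-6/(5 - 10)))) + 282980 = (169 + (1*(-6/(-5)))² + 56*(1*(-6/(-5)))) + 282980 = (169 + (1*(-⅕*(-6)))² + 56*(1*(-⅕*(-6)))) + 282980 = (169 + (1*(6/5))² + 56*(1*(6/5))) + 282980 = (169 + (6/5)² + 56*(6/5)) + 282980 = (169 + 36/25 + 336/5) + 282980 = 5941/25 + 282980 = 7080441/25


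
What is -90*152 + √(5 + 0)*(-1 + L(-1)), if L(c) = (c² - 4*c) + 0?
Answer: -13680 + 4*√5 ≈ -13671.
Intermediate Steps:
L(c) = c² - 4*c
-90*152 + √(5 + 0)*(-1 + L(-1)) = -90*152 + √(5 + 0)*(-1 - (-4 - 1)) = -13680 + √5*(-1 - 1*(-5)) = -13680 + √5*(-1 + 5) = -13680 + √5*4 = -13680 + 4*√5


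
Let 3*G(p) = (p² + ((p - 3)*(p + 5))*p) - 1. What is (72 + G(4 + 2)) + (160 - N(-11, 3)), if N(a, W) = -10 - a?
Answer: 926/3 ≈ 308.67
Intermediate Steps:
G(p) = -⅓ + p²/3 + p*(-3 + p)*(5 + p)/3 (G(p) = ((p² + ((p - 3)*(p + 5))*p) - 1)/3 = ((p² + ((-3 + p)*(5 + p))*p) - 1)/3 = ((p² + p*(-3 + p)*(5 + p)) - 1)/3 = (-1 + p² + p*(-3 + p)*(5 + p))/3 = -⅓ + p²/3 + p*(-3 + p)*(5 + p)/3)
(72 + G(4 + 2)) + (160 - N(-11, 3)) = (72 + (-⅓ + (4 + 2)² - 5*(4 + 2) + (4 + 2)³/3)) + (160 - (-10 - 1*(-11))) = (72 + (-⅓ + 6² - 5*6 + (⅓)*6³)) + (160 - (-10 + 11)) = (72 + (-⅓ + 36 - 30 + (⅓)*216)) + (160 - 1*1) = (72 + (-⅓ + 36 - 30 + 72)) + (160 - 1) = (72 + 233/3) + 159 = 449/3 + 159 = 926/3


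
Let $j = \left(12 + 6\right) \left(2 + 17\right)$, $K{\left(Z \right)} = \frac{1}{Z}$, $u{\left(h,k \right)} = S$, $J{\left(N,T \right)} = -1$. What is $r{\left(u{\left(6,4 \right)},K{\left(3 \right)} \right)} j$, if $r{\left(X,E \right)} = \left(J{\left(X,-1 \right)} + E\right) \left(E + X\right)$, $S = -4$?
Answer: $836$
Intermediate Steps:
$u{\left(h,k \right)} = -4$
$r{\left(X,E \right)} = \left(-1 + E\right) \left(E + X\right)$
$j = 342$ ($j = 18 \cdot 19 = 342$)
$r{\left(u{\left(6,4 \right)},K{\left(3 \right)} \right)} j = \left(\left(\frac{1}{3}\right)^{2} - \frac{1}{3} - -4 + \frac{1}{3} \left(-4\right)\right) 342 = \left(\left(\frac{1}{3}\right)^{2} - \frac{1}{3} + 4 + \frac{1}{3} \left(-4\right)\right) 342 = \left(\frac{1}{9} - \frac{1}{3} + 4 - \frac{4}{3}\right) 342 = \frac{22}{9} \cdot 342 = 836$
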